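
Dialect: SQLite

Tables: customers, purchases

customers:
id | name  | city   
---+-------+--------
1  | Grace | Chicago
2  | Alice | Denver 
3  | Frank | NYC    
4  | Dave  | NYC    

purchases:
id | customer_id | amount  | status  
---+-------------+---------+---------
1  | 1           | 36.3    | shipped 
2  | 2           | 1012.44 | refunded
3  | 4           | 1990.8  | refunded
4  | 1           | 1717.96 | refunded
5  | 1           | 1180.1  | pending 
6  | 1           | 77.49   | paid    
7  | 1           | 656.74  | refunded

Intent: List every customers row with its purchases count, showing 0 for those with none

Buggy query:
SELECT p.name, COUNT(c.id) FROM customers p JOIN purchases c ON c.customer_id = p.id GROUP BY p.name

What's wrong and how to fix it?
Bug: INNER JOIN drops customers rows that have no matching purchases rows

Fix: Switch to LEFT JOIN to retain unmatched parent rows

Corrected query:
SELECT p.name, COUNT(c.id) FROM customers p LEFT JOIN purchases c ON c.customer_id = p.id GROUP BY p.name

Result:
name  | COUNT(c.id)
------+------------
Alice | 1          
Dave  | 1          
Frank | 0          
Grace | 5          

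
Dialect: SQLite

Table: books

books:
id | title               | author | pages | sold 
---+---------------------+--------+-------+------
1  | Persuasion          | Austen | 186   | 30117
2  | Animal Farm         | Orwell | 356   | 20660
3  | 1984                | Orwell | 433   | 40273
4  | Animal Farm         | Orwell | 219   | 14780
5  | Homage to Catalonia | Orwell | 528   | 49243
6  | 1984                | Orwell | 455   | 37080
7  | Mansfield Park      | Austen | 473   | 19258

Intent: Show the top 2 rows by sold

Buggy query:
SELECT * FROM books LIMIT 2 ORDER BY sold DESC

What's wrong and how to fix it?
Bug: ORDER BY cannot follow LIMIT; LIMIT is the final clause

Fix: Sort with ORDER BY, then apply LIMIT

Corrected query:
SELECT * FROM books ORDER BY sold DESC LIMIT 2

Result:
id | title               | author | pages | sold 
---+---------------------+--------+-------+------
5  | Homage to Catalonia | Orwell | 528   | 49243
3  | 1984                | Orwell | 433   | 40273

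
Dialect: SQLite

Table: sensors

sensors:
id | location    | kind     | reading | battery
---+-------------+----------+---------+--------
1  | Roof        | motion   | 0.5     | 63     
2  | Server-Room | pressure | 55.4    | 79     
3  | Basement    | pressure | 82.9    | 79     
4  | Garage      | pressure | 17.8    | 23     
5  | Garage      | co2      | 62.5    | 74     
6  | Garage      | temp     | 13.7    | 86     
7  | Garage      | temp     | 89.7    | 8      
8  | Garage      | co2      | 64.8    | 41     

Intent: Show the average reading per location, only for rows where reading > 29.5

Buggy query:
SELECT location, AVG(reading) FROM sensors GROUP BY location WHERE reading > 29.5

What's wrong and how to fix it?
Bug: WHERE cannot follow GROUP BY

Fix: Move the WHERE clause before GROUP BY

Corrected query:
SELECT location, AVG(reading) FROM sensors WHERE reading > 29.5 GROUP BY location

Result:
location    | AVG(reading)
------------+-------------
Basement    | 82.9        
Garage      | 72.333333   
Server-Room | 55.4        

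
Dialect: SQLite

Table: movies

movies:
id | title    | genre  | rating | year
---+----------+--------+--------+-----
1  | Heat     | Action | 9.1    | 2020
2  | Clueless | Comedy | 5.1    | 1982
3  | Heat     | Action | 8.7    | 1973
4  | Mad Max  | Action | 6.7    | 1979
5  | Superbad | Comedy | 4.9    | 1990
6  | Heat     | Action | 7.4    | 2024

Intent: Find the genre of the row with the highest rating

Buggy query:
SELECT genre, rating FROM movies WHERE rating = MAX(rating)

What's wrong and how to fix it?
Bug: MAX(rating) is an aggregate and cannot be used directly in WHERE

Fix: Use a subquery: WHERE rating = (SELECT MAX(rating) FROM movies)

Corrected query:
SELECT genre, rating FROM movies WHERE rating = (SELECT MAX(rating) FROM movies)

Result:
genre  | rating
-------+-------
Action | 9.1   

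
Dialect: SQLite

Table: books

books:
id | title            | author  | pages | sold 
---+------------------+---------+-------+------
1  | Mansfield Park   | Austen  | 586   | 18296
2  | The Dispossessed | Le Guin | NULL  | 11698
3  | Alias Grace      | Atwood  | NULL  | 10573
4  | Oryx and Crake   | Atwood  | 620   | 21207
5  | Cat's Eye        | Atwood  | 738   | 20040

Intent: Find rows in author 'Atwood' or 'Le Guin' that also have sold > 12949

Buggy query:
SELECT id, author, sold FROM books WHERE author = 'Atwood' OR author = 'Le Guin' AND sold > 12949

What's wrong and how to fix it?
Bug: Without parentheses, AND is evaluated before OR, so the sold filter only applies to the 'Le Guin' branch

Fix: Add parentheses around the OR so the AND applies to both alternatives

Corrected query:
SELECT id, author, sold FROM books WHERE (author = 'Atwood' OR author = 'Le Guin') AND sold > 12949

Result:
id | author | sold 
---+--------+------
4  | Atwood | 21207
5  | Atwood | 20040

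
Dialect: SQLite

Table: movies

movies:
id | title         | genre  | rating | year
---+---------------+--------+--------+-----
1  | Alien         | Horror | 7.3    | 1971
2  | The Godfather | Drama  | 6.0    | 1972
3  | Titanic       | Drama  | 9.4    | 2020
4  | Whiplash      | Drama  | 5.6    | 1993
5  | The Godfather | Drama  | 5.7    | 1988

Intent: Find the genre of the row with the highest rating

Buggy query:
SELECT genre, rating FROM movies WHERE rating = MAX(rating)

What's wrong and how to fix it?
Bug: WHERE is evaluated per row; an aggregate over the whole table isn't defined there

Fix: Use a subquery: WHERE rating = (SELECT MAX(rating) FROM movies)

Corrected query:
SELECT genre, rating FROM movies WHERE rating = (SELECT MAX(rating) FROM movies)

Result:
genre | rating
------+-------
Drama | 9.4   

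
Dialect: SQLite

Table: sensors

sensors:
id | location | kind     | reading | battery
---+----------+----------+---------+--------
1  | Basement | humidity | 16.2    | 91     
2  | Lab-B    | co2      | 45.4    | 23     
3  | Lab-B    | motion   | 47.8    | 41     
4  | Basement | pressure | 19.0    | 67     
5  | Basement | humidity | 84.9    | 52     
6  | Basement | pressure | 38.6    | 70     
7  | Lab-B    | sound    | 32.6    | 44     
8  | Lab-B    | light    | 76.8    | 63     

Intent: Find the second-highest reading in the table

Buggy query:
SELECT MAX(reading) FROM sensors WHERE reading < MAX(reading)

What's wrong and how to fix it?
Bug: The inner MAX is an aggregate inside WHERE, which is not allowed

Fix: Put the inner MAX in a scalar subquery

Corrected query:
SELECT MAX(reading) FROM sensors WHERE reading < (SELECT MAX(reading) FROM sensors)

Result:
MAX(reading)
------------
76.8        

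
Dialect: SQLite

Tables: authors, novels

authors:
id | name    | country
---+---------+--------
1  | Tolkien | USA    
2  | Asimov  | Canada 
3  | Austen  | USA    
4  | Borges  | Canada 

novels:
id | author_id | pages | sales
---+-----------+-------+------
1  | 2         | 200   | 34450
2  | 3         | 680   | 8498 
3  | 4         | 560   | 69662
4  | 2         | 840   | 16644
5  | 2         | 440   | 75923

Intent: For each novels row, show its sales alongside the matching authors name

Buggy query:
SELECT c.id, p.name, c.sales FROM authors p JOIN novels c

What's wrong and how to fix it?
Bug: JOIN with no ON clause produces a cartesian product; every novels row pairs with every authors row

Fix: Specify the join condition linking the foreign key to the parent id

Corrected query:
SELECT c.id, p.name, c.sales FROM authors p JOIN novels c ON c.author_id = p.id

Result:
id | name   | sales
---+--------+------
1  | Asimov | 34450
2  | Austen | 8498 
3  | Borges | 69662
4  | Asimov | 16644
5  | Asimov | 75923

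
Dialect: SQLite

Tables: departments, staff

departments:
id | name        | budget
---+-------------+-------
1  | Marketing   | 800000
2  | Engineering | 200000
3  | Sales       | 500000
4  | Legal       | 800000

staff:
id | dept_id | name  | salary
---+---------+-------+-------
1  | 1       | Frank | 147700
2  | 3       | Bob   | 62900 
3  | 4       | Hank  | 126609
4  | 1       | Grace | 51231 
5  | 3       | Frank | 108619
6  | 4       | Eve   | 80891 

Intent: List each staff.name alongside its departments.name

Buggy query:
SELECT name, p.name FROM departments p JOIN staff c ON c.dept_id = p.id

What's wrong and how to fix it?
Bug: 'name' exists in both joined tables, so the database can't tell which one is meant

Fix: Qualify the column with its table alias (c.name)

Corrected query:
SELECT c.name, p.name FROM departments p JOIN staff c ON c.dept_id = p.id

Result:
name  | name     
------+----------
Frank | Marketing
Bob   | Sales    
Hank  | Legal    
Grace | Marketing
Frank | Sales    
Eve   | Legal    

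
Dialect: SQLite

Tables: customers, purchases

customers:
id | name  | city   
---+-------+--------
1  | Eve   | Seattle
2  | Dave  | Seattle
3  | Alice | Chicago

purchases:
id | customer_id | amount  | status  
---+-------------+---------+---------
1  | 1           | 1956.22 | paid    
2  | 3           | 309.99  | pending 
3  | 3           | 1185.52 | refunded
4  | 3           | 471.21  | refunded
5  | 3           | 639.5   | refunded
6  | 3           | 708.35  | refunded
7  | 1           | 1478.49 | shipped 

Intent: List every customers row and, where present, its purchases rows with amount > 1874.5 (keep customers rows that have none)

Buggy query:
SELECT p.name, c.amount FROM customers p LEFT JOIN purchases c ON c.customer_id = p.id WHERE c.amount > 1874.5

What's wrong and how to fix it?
Bug: Filtering c.amount in WHERE discards the NULL rows produced by LEFT JOIN, turning it into an inner join

Fix: Put 'c.amount > 1874.5' in the JOIN's ON clause instead of WHERE

Corrected query:
SELECT p.name, c.amount FROM customers p LEFT JOIN purchases c ON c.customer_id = p.id AND c.amount > 1874.5

Result:
name  | amount 
------+--------
Eve   | 1956.22
Dave  | NULL   
Alice | NULL   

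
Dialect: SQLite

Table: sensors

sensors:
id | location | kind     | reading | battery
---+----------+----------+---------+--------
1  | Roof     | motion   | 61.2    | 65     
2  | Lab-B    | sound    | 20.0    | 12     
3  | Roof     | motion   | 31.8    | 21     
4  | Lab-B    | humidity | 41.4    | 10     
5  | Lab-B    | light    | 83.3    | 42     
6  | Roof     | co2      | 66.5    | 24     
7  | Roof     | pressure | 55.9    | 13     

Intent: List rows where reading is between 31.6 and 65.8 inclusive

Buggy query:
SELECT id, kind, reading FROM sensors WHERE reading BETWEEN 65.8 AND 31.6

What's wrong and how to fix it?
Bug: BETWEEN expects the lower bound first; with 65.8 AND 31.6 the range is empty

Fix: Swap the bounds so the smaller value comes first

Corrected query:
SELECT id, kind, reading FROM sensors WHERE reading BETWEEN 31.6 AND 65.8

Result:
id | kind     | reading
---+----------+--------
1  | motion   | 61.2   
3  | motion   | 31.8   
4  | humidity | 41.4   
7  | pressure | 55.9   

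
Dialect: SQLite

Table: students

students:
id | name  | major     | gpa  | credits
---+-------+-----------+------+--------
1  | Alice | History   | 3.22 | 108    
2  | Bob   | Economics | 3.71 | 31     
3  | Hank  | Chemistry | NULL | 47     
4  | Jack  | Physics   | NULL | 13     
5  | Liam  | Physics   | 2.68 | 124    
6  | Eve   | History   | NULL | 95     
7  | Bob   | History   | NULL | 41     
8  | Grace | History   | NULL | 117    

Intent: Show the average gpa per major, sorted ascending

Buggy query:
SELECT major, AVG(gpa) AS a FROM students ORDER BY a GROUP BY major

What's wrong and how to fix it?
Bug: GROUP BY must precede ORDER BY

Fix: Move ORDER BY to the end, after GROUP BY

Corrected query:
SELECT major, AVG(gpa) AS a FROM students GROUP BY major ORDER BY a

Result:
major     | a   
----------+-----
Chemistry | NULL
Physics   | 2.68
History   | 3.22
Economics | 3.71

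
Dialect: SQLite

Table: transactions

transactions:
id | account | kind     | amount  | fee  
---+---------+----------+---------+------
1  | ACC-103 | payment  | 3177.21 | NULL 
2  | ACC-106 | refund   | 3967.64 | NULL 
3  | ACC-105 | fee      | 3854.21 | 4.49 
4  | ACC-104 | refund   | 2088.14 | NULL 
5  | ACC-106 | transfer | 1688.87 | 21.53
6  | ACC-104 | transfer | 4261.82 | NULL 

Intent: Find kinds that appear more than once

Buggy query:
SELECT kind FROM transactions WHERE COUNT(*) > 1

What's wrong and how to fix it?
Bug: COUNT(*) is an aggregate and cannot be used in WHERE

Fix: Group first, then use HAVING for the count condition

Corrected query:
SELECT kind FROM transactions GROUP BY kind HAVING COUNT(*) > 1

Result:
kind    
--------
refund  
transfer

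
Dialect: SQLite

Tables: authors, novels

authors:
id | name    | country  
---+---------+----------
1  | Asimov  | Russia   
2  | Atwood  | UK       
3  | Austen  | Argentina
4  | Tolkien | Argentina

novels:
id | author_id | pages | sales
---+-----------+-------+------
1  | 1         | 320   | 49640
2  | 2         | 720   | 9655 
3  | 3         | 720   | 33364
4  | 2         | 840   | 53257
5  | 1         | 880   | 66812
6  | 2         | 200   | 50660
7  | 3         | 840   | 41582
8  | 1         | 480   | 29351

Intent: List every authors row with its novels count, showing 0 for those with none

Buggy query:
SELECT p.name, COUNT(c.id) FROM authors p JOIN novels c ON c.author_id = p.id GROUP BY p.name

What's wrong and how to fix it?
Bug: An inner join excludes parents with zero children

Fix: Use LEFT JOIN so parents without children still appear (COUNT(c.id) gives 0)

Corrected query:
SELECT p.name, COUNT(c.id) FROM authors p LEFT JOIN novels c ON c.author_id = p.id GROUP BY p.name

Result:
name    | COUNT(c.id)
--------+------------
Asimov  | 3          
Atwood  | 3          
Austen  | 2          
Tolkien | 0          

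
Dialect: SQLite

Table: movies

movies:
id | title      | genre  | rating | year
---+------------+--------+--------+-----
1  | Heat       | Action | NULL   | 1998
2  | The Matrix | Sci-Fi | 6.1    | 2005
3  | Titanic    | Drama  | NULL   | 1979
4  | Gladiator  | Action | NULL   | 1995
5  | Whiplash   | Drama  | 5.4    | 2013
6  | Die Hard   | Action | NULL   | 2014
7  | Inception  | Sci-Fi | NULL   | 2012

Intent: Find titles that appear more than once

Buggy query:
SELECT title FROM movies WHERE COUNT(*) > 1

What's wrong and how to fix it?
Bug: WHERE can't reference COUNT(*); aggregates are computed after WHERE

Fix: Group first, then use HAVING for the count condition

Corrected query:
SELECT title FROM movies GROUP BY title HAVING COUNT(*) > 1

Result:
(no rows)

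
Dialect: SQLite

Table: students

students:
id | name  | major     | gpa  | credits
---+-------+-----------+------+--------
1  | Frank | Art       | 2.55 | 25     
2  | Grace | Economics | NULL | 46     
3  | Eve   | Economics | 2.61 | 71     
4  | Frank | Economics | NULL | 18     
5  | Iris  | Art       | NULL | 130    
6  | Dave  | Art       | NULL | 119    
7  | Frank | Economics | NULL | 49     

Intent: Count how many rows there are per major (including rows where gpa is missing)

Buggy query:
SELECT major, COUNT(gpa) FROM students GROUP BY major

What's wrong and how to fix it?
Bug: COUNT(gpa) skips NULLs, so groups with missing gpa are undercounted

Fix: Replace COUNT(gpa) with COUNT(*)

Corrected query:
SELECT major, COUNT(*) FROM students GROUP BY major

Result:
major     | COUNT(*)
----------+---------
Art       | 3       
Economics | 4       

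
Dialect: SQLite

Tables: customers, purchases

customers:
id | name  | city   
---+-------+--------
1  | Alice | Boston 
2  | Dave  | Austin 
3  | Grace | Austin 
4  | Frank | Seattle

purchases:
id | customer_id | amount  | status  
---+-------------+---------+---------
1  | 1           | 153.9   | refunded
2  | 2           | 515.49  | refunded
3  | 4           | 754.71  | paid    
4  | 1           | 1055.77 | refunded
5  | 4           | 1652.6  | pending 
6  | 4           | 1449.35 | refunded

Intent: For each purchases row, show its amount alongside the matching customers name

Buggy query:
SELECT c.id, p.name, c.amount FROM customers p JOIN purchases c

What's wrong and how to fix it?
Bug: Missing join condition: each purchases row is matched to all customers rows instead of just its own

Fix: Add ON c.customer_id = p.id to the JOIN

Corrected query:
SELECT c.id, p.name, c.amount FROM customers p JOIN purchases c ON c.customer_id = p.id

Result:
id | name  | amount 
---+-------+--------
1  | Alice | 153.9  
2  | Dave  | 515.49 
3  | Frank | 754.71 
4  | Alice | 1055.77
5  | Frank | 1652.6 
6  | Frank | 1449.35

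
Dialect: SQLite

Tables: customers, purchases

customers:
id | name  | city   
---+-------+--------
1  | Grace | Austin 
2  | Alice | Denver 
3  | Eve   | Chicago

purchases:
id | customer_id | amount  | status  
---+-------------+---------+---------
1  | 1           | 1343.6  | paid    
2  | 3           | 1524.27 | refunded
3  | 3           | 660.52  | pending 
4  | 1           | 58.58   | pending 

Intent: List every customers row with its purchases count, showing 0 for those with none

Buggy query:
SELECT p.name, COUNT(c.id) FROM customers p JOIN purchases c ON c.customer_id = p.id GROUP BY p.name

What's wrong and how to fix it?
Bug: An inner join excludes parents with zero children

Fix: Switch to LEFT JOIN to retain unmatched parent rows

Corrected query:
SELECT p.name, COUNT(c.id) FROM customers p LEFT JOIN purchases c ON c.customer_id = p.id GROUP BY p.name

Result:
name  | COUNT(c.id)
------+------------
Alice | 0          
Eve   | 2          
Grace | 2          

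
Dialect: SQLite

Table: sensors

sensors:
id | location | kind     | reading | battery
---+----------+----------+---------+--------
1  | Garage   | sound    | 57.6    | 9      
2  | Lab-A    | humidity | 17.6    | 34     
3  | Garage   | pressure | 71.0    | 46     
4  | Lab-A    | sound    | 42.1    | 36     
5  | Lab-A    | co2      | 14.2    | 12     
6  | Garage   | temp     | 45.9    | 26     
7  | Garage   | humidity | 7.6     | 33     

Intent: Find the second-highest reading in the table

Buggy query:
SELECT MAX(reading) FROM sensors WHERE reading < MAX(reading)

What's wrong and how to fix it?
Bug: The inner MAX is an aggregate inside WHERE, which is not allowed

Fix: Put the inner MAX in a scalar subquery

Corrected query:
SELECT MAX(reading) FROM sensors WHERE reading < (SELECT MAX(reading) FROM sensors)

Result:
MAX(reading)
------------
57.6        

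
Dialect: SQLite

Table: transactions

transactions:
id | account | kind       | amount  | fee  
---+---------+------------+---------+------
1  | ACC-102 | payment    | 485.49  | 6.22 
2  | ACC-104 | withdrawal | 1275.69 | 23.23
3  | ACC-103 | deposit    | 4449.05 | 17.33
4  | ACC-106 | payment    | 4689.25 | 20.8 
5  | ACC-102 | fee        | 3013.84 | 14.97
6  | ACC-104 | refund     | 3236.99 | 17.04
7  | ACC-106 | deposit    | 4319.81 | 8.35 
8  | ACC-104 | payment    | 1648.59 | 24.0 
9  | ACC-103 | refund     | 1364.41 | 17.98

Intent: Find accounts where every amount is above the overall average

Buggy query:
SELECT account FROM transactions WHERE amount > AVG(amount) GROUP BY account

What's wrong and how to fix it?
Bug: AVG() is an aggregate; it can't sit directly in WHERE

Fix: Use a subquery for AVG and a HAVING MIN(...) filter so the condition holds for every row in the group

Corrected query:
SELECT account FROM transactions GROUP BY account HAVING MIN(amount) > (SELECT AVG(amount) FROM transactions)

Result:
account
-------
ACC-106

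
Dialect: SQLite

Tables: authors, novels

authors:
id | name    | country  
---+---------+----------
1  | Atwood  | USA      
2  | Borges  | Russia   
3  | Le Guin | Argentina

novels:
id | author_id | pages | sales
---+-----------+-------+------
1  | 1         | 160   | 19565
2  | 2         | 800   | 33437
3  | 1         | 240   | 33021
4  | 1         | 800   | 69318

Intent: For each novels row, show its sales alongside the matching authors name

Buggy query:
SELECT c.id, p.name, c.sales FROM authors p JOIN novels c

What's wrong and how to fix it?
Bug: Missing join condition: each novels row is matched to all authors rows instead of just its own

Fix: Specify the join condition linking the foreign key to the parent id

Corrected query:
SELECT c.id, p.name, c.sales FROM authors p JOIN novels c ON c.author_id = p.id

Result:
id | name   | sales
---+--------+------
1  | Atwood | 19565
2  | Borges | 33437
3  | Atwood | 33021
4  | Atwood | 69318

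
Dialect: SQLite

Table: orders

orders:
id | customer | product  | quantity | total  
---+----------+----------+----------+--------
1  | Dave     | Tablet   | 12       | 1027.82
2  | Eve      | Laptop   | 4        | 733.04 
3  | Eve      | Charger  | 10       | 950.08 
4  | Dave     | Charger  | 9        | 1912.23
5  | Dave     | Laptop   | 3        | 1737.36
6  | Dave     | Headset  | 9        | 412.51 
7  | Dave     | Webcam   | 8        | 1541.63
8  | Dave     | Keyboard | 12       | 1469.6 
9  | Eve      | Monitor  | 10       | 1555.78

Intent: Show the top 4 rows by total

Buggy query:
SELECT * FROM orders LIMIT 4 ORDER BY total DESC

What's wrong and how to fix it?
Bug: ORDER BY cannot follow LIMIT; LIMIT is the final clause

Fix: Swap the clauses: ORDER BY first, then LIMIT

Corrected query:
SELECT * FROM orders ORDER BY total DESC LIMIT 4

Result:
id | customer | product | quantity | total  
---+----------+---------+----------+--------
4  | Dave     | Charger | 9        | 1912.23
5  | Dave     | Laptop  | 3        | 1737.36
9  | Eve      | Monitor | 10       | 1555.78
7  | Dave     | Webcam  | 8        | 1541.63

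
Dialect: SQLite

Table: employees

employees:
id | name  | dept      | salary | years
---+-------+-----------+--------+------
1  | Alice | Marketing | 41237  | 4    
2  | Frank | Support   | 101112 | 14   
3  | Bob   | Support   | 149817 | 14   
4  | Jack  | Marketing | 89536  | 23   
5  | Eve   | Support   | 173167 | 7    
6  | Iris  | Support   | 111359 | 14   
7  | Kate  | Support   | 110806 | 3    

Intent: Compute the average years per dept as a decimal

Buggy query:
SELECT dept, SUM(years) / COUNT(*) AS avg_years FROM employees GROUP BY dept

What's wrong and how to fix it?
Bug: SUM(years) and COUNT(*) are both integers; the division truncates the fractional part

Fix: Multiply by 1.0 (or CAST to REAL) to force floating-point division

Corrected query:
SELECT dept, SUM(years) * 1.0 / COUNT(*) AS avg_years FROM employees GROUP BY dept

Result:
dept      | avg_years
----------+----------
Marketing | 13.5     
Support   | 10.4     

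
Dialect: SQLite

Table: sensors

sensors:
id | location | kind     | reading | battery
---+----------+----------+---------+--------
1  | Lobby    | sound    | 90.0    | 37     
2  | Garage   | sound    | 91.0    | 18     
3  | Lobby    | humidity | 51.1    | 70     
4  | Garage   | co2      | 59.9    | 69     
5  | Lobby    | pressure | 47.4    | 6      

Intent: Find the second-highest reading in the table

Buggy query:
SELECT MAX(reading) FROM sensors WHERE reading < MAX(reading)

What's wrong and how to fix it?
Bug: The inner MAX is an aggregate inside WHERE, which is not allowed

Fix: Compute the overall MAX in a subquery, then take MAX of rows below it

Corrected query:
SELECT MAX(reading) FROM sensors WHERE reading < (SELECT MAX(reading) FROM sensors)

Result:
MAX(reading)
------------
90          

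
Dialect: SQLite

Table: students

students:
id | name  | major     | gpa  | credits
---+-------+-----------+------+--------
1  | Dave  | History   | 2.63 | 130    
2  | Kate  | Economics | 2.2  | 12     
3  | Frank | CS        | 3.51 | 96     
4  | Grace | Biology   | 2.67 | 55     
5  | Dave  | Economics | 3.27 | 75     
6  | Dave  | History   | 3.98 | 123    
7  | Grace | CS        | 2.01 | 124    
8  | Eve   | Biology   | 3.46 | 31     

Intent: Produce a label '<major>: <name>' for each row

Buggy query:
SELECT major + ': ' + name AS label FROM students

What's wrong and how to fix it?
Bug: SQLite uses || for string concatenation; + coerces text to numbers (yielding 0)

Fix: Replace + with || to concatenate text

Corrected query:
SELECT major || ': ' || name AS label FROM students

Result:
label          
---------------
History: Dave  
Economics: Kate
CS: Frank      
Biology: Grace 
Economics: Dave
History: Dave  
CS: Grace      
Biology: Eve   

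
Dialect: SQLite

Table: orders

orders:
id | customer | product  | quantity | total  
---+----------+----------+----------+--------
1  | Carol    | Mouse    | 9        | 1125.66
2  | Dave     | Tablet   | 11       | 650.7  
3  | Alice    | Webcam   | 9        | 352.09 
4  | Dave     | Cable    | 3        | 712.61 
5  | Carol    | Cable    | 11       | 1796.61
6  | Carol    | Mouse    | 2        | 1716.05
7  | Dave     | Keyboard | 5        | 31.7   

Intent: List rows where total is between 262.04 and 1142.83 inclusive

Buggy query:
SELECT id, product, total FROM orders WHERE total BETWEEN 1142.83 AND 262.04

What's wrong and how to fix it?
Bug: BETWEEN expects the lower bound first; with 1142.83 AND 262.04 the range is empty

Fix: Swap the bounds so the smaller value comes first

Corrected query:
SELECT id, product, total FROM orders WHERE total BETWEEN 262.04 AND 1142.83

Result:
id | product | total  
---+---------+--------
1  | Mouse   | 1125.66
2  | Tablet  | 650.7  
3  | Webcam  | 352.09 
4  | Cable   | 712.61 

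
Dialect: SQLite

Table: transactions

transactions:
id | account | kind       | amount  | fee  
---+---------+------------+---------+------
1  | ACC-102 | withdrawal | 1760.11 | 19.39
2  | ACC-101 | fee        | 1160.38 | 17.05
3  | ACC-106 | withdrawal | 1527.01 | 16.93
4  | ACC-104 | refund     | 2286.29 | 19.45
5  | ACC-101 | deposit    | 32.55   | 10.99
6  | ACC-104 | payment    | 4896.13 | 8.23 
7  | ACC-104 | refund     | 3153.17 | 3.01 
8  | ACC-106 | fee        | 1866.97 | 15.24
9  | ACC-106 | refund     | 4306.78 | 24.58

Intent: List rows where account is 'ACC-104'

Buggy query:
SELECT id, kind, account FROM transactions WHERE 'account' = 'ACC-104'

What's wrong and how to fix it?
Bug: 'account' in single quotes is a string literal, not the column; the comparison is literal-vs-literal and never true

Fix: Remove the quotes around the column name (or use double quotes for an identifier)

Corrected query:
SELECT id, kind, account FROM transactions WHERE account = 'ACC-104'

Result:
id | kind    | account
---+---------+--------
4  | refund  | ACC-104
6  | payment | ACC-104
7  | refund  | ACC-104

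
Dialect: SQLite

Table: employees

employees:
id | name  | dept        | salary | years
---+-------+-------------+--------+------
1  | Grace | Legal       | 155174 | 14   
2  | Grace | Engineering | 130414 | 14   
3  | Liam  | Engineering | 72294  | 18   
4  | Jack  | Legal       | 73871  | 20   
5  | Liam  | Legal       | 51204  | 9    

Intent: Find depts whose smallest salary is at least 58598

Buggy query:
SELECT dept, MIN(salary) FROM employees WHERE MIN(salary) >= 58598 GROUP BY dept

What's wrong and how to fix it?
Bug: MIN() in WHERE is a misuse of aggregate

Fix: Use HAVING for the per-group MIN condition

Corrected query:
SELECT dept, MIN(salary) FROM employees GROUP BY dept HAVING MIN(salary) >= 58598

Result:
dept        | MIN(salary)
------------+------------
Engineering | 72294      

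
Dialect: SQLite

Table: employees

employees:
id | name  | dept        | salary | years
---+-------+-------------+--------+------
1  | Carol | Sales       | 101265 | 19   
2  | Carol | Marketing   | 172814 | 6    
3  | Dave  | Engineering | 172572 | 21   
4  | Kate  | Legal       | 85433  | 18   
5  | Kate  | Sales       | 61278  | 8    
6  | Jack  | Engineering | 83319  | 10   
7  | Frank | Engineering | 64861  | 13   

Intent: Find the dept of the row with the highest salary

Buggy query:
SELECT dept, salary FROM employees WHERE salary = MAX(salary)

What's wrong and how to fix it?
Bug: MAX(salary) is an aggregate and cannot be used directly in WHERE

Fix: Use a subquery: WHERE salary = (SELECT MAX(salary) FROM employees)

Corrected query:
SELECT dept, salary FROM employees WHERE salary = (SELECT MAX(salary) FROM employees)

Result:
dept      | salary
----------+-------
Marketing | 172814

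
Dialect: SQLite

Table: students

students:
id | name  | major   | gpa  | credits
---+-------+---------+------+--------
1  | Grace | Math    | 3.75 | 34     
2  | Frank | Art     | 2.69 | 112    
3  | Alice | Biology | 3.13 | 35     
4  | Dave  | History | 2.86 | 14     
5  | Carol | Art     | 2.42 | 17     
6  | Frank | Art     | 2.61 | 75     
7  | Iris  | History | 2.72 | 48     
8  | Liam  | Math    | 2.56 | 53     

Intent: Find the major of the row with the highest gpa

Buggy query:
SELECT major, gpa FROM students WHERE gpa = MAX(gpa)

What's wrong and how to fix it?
Bug: MAX(gpa) is an aggregate and cannot be used directly in WHERE

Fix: Use a subquery: WHERE gpa = (SELECT MAX(gpa) FROM students)

Corrected query:
SELECT major, gpa FROM students WHERE gpa = (SELECT MAX(gpa) FROM students)

Result:
major | gpa 
------+-----
Math  | 3.75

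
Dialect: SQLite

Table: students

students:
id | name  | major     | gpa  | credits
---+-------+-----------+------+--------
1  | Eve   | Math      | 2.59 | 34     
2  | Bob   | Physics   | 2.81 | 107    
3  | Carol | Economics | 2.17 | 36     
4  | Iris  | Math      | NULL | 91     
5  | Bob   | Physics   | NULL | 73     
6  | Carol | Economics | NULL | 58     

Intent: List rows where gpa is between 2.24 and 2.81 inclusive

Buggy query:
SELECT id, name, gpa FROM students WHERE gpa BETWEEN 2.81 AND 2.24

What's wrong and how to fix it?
Bug: BETWEEN expects the lower bound first; with 2.81 AND 2.24 the range is empty

Fix: Swap the bounds so the smaller value comes first

Corrected query:
SELECT id, name, gpa FROM students WHERE gpa BETWEEN 2.24 AND 2.81

Result:
id | name | gpa 
---+------+-----
1  | Eve  | 2.59
2  | Bob  | 2.81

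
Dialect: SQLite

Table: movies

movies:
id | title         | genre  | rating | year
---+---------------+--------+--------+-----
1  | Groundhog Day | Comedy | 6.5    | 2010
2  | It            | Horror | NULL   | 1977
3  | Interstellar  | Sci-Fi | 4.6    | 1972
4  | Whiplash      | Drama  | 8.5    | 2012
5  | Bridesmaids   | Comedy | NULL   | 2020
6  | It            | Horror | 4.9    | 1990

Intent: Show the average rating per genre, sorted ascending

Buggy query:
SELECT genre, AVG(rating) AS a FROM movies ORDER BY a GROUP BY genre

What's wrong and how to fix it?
Bug: ORDER BY appears before GROUP BY; SQL clause order requires GROUP BY first

Fix: Move ORDER BY to the end, after GROUP BY

Corrected query:
SELECT genre, AVG(rating) AS a FROM movies GROUP BY genre ORDER BY a

Result:
genre  | a  
-------+----
Sci-Fi | 4.6
Horror | 4.9
Comedy | 6.5
Drama  | 8.5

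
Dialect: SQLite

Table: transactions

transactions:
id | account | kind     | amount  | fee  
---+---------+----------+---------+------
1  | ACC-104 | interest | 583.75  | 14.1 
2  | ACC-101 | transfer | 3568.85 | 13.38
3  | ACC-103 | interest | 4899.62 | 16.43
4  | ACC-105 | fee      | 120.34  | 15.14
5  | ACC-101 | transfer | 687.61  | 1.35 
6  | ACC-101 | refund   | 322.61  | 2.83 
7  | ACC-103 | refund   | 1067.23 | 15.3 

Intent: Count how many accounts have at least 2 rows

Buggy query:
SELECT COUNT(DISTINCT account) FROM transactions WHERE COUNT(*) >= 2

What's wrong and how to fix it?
Bug: COUNT(*) cannot appear in WHERE; the per-group count doesn't exist yet

Fix: Group first with HAVING COUNT(*) >= 2, then COUNT the resulting groups

Corrected query:
SELECT COUNT(*) FROM (SELECT account FROM transactions GROUP BY account HAVING COUNT(*) >= 2)

Result:
COUNT(*)
--------
2       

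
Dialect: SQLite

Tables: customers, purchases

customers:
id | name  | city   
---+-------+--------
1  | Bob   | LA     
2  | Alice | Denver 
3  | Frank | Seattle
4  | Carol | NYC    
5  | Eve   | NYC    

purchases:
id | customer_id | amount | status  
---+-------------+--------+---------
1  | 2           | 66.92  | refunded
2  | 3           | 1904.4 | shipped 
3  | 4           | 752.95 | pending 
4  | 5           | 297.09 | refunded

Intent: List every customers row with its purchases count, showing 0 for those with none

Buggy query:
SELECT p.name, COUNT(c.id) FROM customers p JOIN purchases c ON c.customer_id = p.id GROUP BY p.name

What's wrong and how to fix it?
Bug: An inner join excludes parents with zero children

Fix: Switch to LEFT JOIN to retain unmatched parent rows

Corrected query:
SELECT p.name, COUNT(c.id) FROM customers p LEFT JOIN purchases c ON c.customer_id = p.id GROUP BY p.name

Result:
name  | COUNT(c.id)
------+------------
Alice | 1          
Bob   | 0          
Carol | 1          
Eve   | 1          
Frank | 1          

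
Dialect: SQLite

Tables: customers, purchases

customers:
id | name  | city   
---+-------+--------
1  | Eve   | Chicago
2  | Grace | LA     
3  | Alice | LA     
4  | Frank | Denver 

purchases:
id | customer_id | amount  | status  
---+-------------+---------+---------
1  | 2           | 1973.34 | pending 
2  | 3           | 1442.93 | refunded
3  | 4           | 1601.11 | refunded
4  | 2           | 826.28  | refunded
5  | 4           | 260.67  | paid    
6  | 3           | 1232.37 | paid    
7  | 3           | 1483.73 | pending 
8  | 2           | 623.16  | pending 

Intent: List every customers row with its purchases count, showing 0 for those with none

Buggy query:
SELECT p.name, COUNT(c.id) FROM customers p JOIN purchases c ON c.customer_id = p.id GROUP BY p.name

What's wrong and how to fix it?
Bug: An inner join excludes parents with zero children

Fix: Use LEFT JOIN so parents without children still appear (COUNT(c.id) gives 0)

Corrected query:
SELECT p.name, COUNT(c.id) FROM customers p LEFT JOIN purchases c ON c.customer_id = p.id GROUP BY p.name

Result:
name  | COUNT(c.id)
------+------------
Alice | 3          
Eve   | 0          
Frank | 2          
Grace | 3          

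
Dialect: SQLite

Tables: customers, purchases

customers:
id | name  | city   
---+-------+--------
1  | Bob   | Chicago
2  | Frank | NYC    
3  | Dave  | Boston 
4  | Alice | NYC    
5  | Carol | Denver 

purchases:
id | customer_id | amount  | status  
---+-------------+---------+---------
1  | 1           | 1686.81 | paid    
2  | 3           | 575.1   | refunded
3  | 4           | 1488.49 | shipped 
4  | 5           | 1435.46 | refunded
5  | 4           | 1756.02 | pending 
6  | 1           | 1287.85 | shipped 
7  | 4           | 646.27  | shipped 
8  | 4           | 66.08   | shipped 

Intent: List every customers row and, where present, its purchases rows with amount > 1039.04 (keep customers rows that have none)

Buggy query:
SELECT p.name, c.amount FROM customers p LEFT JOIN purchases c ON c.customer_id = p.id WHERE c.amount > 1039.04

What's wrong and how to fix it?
Bug: A WHERE condition on the right-hand table after LEFT JOIN drops unmatched parents

Fix: Put 'c.amount > 1039.04' in the JOIN's ON clause instead of WHERE

Corrected query:
SELECT p.name, c.amount FROM customers p LEFT JOIN purchases c ON c.customer_id = p.id AND c.amount > 1039.04

Result:
name  | amount 
------+--------
Bob   | 1287.85
Bob   | 1686.81
Frank | NULL   
Dave  | NULL   
Alice | 1488.49
Alice | 1756.02
Carol | 1435.46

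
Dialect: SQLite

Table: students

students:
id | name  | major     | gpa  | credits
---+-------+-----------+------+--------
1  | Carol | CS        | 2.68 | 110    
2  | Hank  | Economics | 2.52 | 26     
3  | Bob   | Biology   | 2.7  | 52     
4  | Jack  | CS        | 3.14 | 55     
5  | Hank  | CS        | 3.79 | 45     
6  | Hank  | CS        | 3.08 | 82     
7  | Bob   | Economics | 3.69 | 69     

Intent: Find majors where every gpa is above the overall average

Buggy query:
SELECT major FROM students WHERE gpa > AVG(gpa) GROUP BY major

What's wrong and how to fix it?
Bug: WHERE evaluates per row before aggregation, so AVG() is unavailable

Fix: Compute the overall average in a scalar subquery and compare each group's MIN against it in HAVING

Corrected query:
SELECT major FROM students GROUP BY major HAVING MIN(gpa) > (SELECT AVG(gpa) FROM students)

Result:
(no rows)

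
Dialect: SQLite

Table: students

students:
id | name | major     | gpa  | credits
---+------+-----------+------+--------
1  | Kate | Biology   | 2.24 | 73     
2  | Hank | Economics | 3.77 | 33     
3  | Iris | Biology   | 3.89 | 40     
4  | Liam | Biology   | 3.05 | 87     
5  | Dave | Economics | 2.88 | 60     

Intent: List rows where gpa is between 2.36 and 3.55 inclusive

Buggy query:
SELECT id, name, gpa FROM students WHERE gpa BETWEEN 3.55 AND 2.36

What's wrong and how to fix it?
Bug: BETWEEN expects the lower bound first; with 3.55 AND 2.36 the range is empty

Fix: Swap the bounds so the smaller value comes first

Corrected query:
SELECT id, name, gpa FROM students WHERE gpa BETWEEN 2.36 AND 3.55

Result:
id | name | gpa 
---+------+-----
4  | Liam | 3.05
5  | Dave | 2.88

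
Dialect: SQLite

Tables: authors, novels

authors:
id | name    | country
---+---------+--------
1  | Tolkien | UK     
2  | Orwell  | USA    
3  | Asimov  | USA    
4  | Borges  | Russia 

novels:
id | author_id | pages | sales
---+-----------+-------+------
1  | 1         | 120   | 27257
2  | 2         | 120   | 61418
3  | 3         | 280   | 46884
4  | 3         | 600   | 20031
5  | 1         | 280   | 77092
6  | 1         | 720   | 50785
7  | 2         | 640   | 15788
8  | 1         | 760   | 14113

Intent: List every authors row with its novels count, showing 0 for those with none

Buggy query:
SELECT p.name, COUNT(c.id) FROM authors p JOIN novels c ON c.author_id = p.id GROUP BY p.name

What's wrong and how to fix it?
Bug: An inner join excludes parents with zero children

Fix: Use LEFT JOIN so parents without children still appear (COUNT(c.id) gives 0)

Corrected query:
SELECT p.name, COUNT(c.id) FROM authors p LEFT JOIN novels c ON c.author_id = p.id GROUP BY p.name

Result:
name    | COUNT(c.id)
--------+------------
Asimov  | 2          
Borges  | 0          
Orwell  | 2          
Tolkien | 4          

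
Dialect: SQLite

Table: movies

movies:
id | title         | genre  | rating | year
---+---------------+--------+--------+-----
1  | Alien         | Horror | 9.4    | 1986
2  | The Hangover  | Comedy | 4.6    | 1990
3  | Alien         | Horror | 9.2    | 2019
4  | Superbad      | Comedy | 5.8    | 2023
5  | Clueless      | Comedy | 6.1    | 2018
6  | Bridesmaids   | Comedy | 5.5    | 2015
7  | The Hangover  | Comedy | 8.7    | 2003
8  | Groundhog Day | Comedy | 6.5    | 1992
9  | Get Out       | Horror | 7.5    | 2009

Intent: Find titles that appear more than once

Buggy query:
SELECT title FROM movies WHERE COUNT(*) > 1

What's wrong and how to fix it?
Bug: WHERE can't reference COUNT(*); aggregates are computed after WHERE

Fix: GROUP BY title, then filter groups with HAVING COUNT(*) > 1

Corrected query:
SELECT title FROM movies GROUP BY title HAVING COUNT(*) > 1

Result:
title       
------------
Alien       
The Hangover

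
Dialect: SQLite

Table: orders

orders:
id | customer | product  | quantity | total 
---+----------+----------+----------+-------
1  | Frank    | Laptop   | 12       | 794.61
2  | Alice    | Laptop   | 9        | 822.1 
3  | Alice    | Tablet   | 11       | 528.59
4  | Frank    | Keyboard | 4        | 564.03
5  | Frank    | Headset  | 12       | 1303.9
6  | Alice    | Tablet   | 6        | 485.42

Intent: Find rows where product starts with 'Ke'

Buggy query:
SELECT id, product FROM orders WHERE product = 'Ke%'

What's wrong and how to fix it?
Bug: '=' compares the literal string including the % character; pattern matching needs LIKE

Fix: Replace '=' with LIKE so 'Ke%' is treated as a pattern

Corrected query:
SELECT id, product FROM orders WHERE product LIKE 'Ke%'

Result:
id | product 
---+---------
4  | Keyboard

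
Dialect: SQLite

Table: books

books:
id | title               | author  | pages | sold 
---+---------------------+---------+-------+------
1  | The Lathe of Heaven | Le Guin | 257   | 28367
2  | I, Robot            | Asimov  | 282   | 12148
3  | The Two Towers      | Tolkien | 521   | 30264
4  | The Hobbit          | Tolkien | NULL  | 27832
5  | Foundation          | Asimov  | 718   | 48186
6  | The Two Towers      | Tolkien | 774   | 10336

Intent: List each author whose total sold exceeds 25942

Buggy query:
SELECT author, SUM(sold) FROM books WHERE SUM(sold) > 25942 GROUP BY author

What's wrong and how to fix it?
Bug: SUM(sold) is an aggregate, but WHERE filters rows before aggregation

Fix: Move the aggregate condition to a HAVING clause

Corrected query:
SELECT author, SUM(sold) FROM books GROUP BY author HAVING SUM(sold) > 25942

Result:
author  | SUM(sold)
--------+----------
Asimov  | 60334    
Le Guin | 28367    
Tolkien | 68432    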